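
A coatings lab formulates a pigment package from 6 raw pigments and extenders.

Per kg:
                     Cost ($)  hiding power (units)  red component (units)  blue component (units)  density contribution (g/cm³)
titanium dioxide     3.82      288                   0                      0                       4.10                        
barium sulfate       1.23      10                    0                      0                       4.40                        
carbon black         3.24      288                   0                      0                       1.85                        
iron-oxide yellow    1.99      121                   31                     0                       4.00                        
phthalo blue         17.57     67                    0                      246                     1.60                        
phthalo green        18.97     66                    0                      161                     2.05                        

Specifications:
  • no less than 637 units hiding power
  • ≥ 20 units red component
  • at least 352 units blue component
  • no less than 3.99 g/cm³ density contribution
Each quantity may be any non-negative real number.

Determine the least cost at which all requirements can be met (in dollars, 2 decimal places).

Let x1 = kg of titanium dioxide, x2 = kg of barium sulfate, x3 = kg of carbon black, x4 = kg of iron-oxide yellow, x5 = kg of phthalo blue, x6 = kg of phthalo green.
Minimise 3.82x1 + 1.23x2 + 3.24x3 + 1.99x4 + 17.57x5 + 18.97x6 with:
  288x1 + 10x2 + 288x3 + 121x4 + 67x5 + 66x6 ≥ 637   (hiding power)
  31x4 ≥ 20   (red component)
  246x5 + 161x6 ≥ 352   (blue component)
  4.1x1 + 4.4x2 + 1.85x3 + 4x4 + 1.6x5 + 2.05x6 ≥ 3.99   (density contribution)
  x1, x2, x3, x4, x5, x6 ≥ 0.
The minimum-cost mix takes nothing from titanium dioxide, barium sulfate, phthalo green — only carbon black, iron-oxide yellow, phthalo blue. Binding constraints: hiding power, red component, blue component.
That vertex is x3 = 1.6079, x4 = 0.64516, x5 = 1.4309.
Cost = 3.24·1.6079 + 1.99·0.64516 + 17.57·1.4309 = 31.6344.

$31.63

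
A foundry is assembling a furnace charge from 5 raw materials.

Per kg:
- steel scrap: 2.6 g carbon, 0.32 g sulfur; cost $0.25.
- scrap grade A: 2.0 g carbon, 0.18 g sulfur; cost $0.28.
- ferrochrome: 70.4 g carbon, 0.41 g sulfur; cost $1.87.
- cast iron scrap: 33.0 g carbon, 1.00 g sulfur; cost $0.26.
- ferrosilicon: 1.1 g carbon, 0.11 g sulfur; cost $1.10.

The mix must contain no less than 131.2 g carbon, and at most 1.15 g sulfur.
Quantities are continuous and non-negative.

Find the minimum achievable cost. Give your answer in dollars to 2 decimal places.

$3.19

Treat it as an LP. Let x1 = kg of steel scrap, x2 = kg of scrap grade A, x3 = kg of ferrochrome, x4 = kg of cast iron scrap, x5 = kg of ferrosilicon.
Minimize 0.25x1 + 0.28x2 + 1.87x3 + 0.26x4 + 1.1x5 with:
  2.6x1 + 2x2 + 70.4x3 + 33x4 + 1.1x5 ≥ 131.2   (carbon)
  0.32x1 + 0.18x2 + 0.41x3 + 1x4 + 0.11x5 ≤ 1.15   (sulfur)
  x1, x2, x3, x4, x5 ≥ 0.
At the optimum only ferrochrome, cast iron scrap are positive (steel scrap, scrap grade A, ferrosilicon = 0). There the carbon and sulfur constraints are tight.
So ferrochrome = 1.64 kg, cast iron scrap = 0.4777 kg.
Total cost: 1.87·1.64 + 0.26·0.4777 = 3.1910.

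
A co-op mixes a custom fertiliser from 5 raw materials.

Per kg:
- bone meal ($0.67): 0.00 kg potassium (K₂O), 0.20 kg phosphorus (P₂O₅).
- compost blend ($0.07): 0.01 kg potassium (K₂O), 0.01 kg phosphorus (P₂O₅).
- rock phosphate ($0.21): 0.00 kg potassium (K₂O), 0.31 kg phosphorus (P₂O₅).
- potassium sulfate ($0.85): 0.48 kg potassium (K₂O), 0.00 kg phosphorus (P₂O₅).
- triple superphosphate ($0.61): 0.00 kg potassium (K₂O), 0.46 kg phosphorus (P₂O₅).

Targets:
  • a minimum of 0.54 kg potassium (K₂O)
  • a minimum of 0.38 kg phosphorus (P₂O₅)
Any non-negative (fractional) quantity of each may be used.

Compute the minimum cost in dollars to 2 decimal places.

$1.21

Let x1 = kg of bone meal, x2 = kg of compost blend, x3 = kg of rock phosphate, x4 = kg of potassium sulfate, x5 = kg of triple superphosphate.
Minimise 0.67x1 + 0.07x2 + 0.21x3 + 0.85x4 + 0.61x5 s.t.:
  0.01x2 + 0.48x4 ≥ 0.54   (potassium (K₂O))
  0.2x1 + 0.01x2 + 0.31x3 + 0.46x5 ≥ 0.38   (phosphorus (P₂O₅))
  x1, x2, x3, x4, x5 ≥ 0.
The optimal basis is {rock phosphate, potassium sulfate}; bone meal, compost blend, triple superphosphate drop out. Binding constraints: potassium (K₂O) and phosphorus (P₂O₅).
Solving gives x3 = 1.226, x4 = 1.125.
Total cost: 0.21·1.226 + 0.85·1.125 = 1.2137.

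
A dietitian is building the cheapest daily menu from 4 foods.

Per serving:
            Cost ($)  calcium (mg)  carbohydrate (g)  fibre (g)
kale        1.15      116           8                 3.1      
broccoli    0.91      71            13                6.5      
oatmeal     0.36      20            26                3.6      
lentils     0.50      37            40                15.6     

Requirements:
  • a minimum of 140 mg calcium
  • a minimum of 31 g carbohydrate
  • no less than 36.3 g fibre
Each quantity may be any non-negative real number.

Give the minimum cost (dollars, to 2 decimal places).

Let x1 = servings of kale, x2 = servings of broccoli, x3 = servings of oatmeal, x4 = servings of lentils.
Minimize 1.15x1 + 0.91x2 + 0.36x3 + 0.5x4 subject to:
  116x1 + 71x2 + 20x3 + 37x4 ≥ 140   (calcium)
  8x1 + 13x2 + 26x3 + 40x4 ≥ 31   (carbohydrate)
  3.1x1 + 6.5x2 + 3.6x3 + 15.6x4 ≥ 36.3   (fibre)
  x1, x2, x3, x4 ≥ 0.
At the optimum only kale, lentils are positive (broccoli, oatmeal = 0). Binding constraints: calcium and fibre.
Solving gives x1 = 0.4961, x4 = 2.228.
Total cost: 1.15·0.4961 + 0.5·2.228 = 1.6845.

$1.68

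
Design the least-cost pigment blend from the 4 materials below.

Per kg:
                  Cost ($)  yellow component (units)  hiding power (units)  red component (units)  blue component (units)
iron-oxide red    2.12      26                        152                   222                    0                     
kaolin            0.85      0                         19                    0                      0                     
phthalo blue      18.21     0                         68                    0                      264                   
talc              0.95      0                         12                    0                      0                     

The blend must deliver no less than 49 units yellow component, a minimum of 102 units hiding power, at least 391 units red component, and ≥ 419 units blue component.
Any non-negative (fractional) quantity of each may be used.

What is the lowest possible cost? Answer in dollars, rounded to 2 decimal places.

Let x1 = kg of iron-oxide red, x2 = kg of kaolin, x3 = kg of phthalo blue, x4 = kg of talc.
Minimise 2.12x1 + 0.85x2 + 18.21x3 + 0.95x4 subject to:
  26x1 ≥ 49   (yellow component)
  152x1 + 19x2 + 68x3 + 12x4 ≥ 102   (hiding power)
  222x1 ≥ 391   (red component)
  264x3 ≥ 419   (blue component)
  x1, x2, x3, x4 ≥ 0.
The optimal basis is {iron-oxide red, phthalo blue}; kaolin, talc drop out. There the yellow component and blue component constraints are tight.
Solving gives x1 = 1.885, x3 = 1.587.
Total cost: 2.12·1.885 + 18.21·1.587 = 32.8955.

$32.90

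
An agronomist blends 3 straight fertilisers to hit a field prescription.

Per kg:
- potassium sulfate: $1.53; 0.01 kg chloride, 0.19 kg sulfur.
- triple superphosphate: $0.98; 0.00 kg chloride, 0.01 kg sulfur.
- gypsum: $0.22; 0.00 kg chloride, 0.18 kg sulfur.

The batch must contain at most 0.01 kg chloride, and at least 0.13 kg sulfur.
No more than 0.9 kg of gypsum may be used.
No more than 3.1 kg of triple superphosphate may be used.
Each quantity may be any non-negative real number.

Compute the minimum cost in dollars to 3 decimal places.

Let x1 = kg of potassium sulfate, x2 = kg of triple superphosphate, x3 = kg of gypsum.
Minimize 1.53x1 + 0.98x2 + 0.22x3 with:
  0.01x1 ≤ 0.01   (chloride)
  0.19x1 + 0.01x2 + 0.18x3 ≥ 0.13   (sulfur)
  x3 ≤ 0.9
  x2 ≤ 3.1
  x1, x2, x3 ≥ 0.
The minimum-cost mix takes nothing from potassium sulfate, triple superphosphate — only gypsum. The sulfur requirement is met with equality.
Solving gives x3 = 0.7222.
Hence cost = 0.22·0.7222 = $0.15888.

$0.159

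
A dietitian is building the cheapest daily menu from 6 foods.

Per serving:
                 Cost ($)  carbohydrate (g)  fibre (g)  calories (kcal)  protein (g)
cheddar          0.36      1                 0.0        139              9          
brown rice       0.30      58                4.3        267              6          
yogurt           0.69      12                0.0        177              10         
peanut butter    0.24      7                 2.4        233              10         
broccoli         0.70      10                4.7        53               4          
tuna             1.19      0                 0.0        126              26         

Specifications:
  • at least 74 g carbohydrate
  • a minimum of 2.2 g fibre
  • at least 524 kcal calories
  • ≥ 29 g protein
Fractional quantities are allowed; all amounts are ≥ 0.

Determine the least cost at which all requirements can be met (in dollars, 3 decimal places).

Treat it as an LP. Let x1 = servings of cheddar, x2 = servings of brown rice, x3 = servings of yogurt, x4 = servings of peanut butter, x5 = servings of broccoli, x6 = servings of tuna.
min 0.36x1 + 0.3x2 + 0.69x3 + 0.24x4 + 0.7x5 + 1.19x6 subject to:
  1x1 + 58x2 + 12x3 + 7x4 + 10x5 ≥ 74   (carbohydrate)
  4.3x2 + 2.4x4 + 4.7x5 ≥ 2.2   (fibre)
  139x1 + 267x2 + 177x3 + 233x4 + 53x5 + 126x6 ≥ 524   (calories)
  9x1 + 6x2 + 10x3 + 10x4 + 4x5 + 26x6 ≥ 29   (protein)
  x1, x2, x3, x4, x5, x6 ≥ 0.
The optimal basis is {brown rice, peanut butter}; cheddar, yogurt, broccoli, tuna drop out. The carbohydrate and protein requirements are met with equality.
Solving gives x2 = 0.9981, x4 = 2.301.
Cost = 0.3·0.9981 + 0.24·2.301 = 0.85167.

$0.852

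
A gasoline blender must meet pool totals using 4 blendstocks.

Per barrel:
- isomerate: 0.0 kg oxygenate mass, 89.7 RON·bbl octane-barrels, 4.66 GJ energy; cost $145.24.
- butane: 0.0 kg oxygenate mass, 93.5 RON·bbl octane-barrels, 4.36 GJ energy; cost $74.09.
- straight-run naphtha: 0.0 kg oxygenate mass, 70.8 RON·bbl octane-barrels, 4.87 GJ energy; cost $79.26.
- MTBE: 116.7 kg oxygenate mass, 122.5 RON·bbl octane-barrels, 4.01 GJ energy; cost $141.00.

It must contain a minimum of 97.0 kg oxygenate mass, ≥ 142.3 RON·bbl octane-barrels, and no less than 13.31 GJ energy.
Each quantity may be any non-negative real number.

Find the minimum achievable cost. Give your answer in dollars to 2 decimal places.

Set it up as a linear program. Let x1 = barrels of isomerate, x2 = barrels of butane, x3 = barrels of straight-run naphtha, x4 = barrels of MTBE.
min 145.24x1 + 74.09x2 + 79.26x3 + 141x4 s.t.:
  116.7x4 ≥ 97   (oxygenate mass)
  89.7x1 + 93.5x2 + 70.8x3 + 122.5x4 ≥ 142.3   (octane-barrels)
  4.66x1 + 4.36x2 + 4.87x3 + 4.01x4 ≥ 13.31   (energy)
  x1, x2, x3, x4 ≥ 0.
The cheapest feasible vertex uses only straight-run naphtha, MTBE; isomerate, butane are not used. Binding constraints: oxygenate mass and energy.
That vertex is x3 = 2.0486, x4 = 0.83119.
Hence cost = 79.26·2.0486 + 141·0.83119 = $279.5698.

$279.57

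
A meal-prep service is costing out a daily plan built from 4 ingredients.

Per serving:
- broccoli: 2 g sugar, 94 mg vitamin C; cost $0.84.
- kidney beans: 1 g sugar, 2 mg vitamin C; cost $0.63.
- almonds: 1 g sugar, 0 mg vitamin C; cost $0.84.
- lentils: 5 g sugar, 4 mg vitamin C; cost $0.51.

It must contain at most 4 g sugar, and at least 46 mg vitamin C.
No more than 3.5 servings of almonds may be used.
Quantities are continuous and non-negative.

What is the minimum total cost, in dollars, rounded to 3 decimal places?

Let x1 = servings of broccoli, x2 = servings of kidney beans, x3 = servings of almonds, x4 = servings of lentils.
Minimise 0.84x1 + 0.63x2 + 0.84x3 + 0.51x4 s.t.:
  2x1 + 1x2 + 1x3 + 5x4 ≤ 4   (sugar)
  94x1 + 2x2 + 4x4 ≥ 46   (vitamin C)
  x3 ≤ 3.5
  x1, x2, x3, x4 ≥ 0.
The minimum-cost mix takes nothing from kidney beans, almonds, lentils — only broccoli. There the vitamin C constraint is tight.
That vertex is x1 = 0.4894.
Total cost: 0.84·0.4894 = 0.41110.

$0.411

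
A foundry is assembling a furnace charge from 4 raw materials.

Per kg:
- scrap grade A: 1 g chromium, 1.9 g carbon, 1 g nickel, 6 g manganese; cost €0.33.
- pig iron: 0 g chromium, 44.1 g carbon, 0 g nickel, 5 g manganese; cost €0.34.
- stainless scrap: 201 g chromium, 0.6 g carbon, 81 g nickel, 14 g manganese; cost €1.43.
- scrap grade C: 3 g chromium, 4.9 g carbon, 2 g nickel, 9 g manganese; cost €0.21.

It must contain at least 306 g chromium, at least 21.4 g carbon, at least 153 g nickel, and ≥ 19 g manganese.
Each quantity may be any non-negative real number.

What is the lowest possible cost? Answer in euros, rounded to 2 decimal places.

€2.86

Treat it as an LP. Let x1 = kg of scrap grade A, x2 = kg of pig iron, x3 = kg of stainless scrap, x4 = kg of scrap grade C.
Minimize 0.33x1 + 0.34x2 + 1.43x3 + 0.21x4 with:
  1x1 + 201x3 + 3x4 ≥ 306   (chromium)
  1.9x1 + 44.1x2 + 0.6x3 + 4.9x4 ≥ 21.4   (carbon)
  1x1 + 81x3 + 2x4 ≥ 153   (nickel)
  6x1 + 5x2 + 14x3 + 9x4 ≥ 19   (manganese)
  x1, x2, x3, x4 ≥ 0.
The cheapest feasible vertex uses only pig iron, stainless scrap; scrap grade A, scrap grade C are not used. Binding constraints: carbon and nickel.
That vertex is x2 = 0.4596, x3 = 1.889.
Total cost: 0.34·0.4596 + 1.43·1.889 = 2.8575.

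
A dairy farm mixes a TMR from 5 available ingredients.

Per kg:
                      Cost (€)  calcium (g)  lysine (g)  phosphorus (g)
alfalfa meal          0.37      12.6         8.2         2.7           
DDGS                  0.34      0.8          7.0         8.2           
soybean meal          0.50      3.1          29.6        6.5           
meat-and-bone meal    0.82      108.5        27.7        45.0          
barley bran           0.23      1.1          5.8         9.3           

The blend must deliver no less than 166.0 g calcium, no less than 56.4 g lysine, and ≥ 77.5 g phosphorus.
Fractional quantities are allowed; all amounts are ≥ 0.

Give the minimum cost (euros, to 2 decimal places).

Let x1 = kg of alfalfa meal, x2 = kg of DDGS, x3 = kg of soybean meal, x4 = kg of meat-and-bone meal, x5 = kg of barley bran.
Minimise 0.37x1 + 0.34x2 + 0.5x3 + 0.82x4 + 0.23x5 with:
  12.6x1 + 0.8x2 + 3.1x3 + 108.5x4 + 1.1x5 ≥ 166   (calcium)
  8.2x1 + 7x2 + 29.6x3 + 27.7x4 + 5.8x5 ≥ 56.4   (lysine)
  2.7x1 + 8.2x2 + 6.5x3 + 45x4 + 9.3x5 ≥ 77.5   (phosphorus)
  x1, x2, x3, x4, x5 ≥ 0.
The minimum-cost mix takes nothing from alfalfa meal, DDGS, barley bran — only soybean meal, meat-and-bone meal. Binding constraints: lysine and phosphorus.
So soybean meal = 0.3396 kg, meat-and-bone meal = 1.673 kg.
Hence cost = 0.5·0.3396 + 0.82·1.673 = €1.5417.

€1.54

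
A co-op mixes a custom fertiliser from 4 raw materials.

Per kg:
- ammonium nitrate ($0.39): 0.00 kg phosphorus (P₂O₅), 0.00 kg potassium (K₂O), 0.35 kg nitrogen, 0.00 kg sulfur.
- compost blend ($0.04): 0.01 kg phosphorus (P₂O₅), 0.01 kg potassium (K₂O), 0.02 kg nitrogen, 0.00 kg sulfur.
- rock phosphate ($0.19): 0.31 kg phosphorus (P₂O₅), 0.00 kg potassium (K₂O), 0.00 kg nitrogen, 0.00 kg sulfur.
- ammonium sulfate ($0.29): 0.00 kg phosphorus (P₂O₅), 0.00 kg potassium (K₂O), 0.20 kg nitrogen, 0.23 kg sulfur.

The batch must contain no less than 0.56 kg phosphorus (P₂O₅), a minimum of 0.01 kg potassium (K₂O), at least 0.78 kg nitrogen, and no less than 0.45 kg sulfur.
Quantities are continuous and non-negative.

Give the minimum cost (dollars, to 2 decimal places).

Let x1 = kg of ammonium nitrate, x2 = kg of compost blend, x3 = kg of rock phosphate, x4 = kg of ammonium sulfate.
Minimize 0.39x1 + 0.04x2 + 0.19x3 + 0.29x4 subject to:
  0.01x2 + 0.31x3 ≥ 0.56   (phosphorus (P₂O₅))
  0.01x2 ≥ 0.01   (potassium (K₂O))
  0.35x1 + 0.02x2 + 0.2x4 ≥ 0.78   (nitrogen)
  0.23x4 ≥ 0.45   (sulfur)
  x1, x2, x3, x4 ≥ 0.
The optimal mix uses every input. Binding constraints: phosphorus (P₂O₅), potassium (K₂O), nitrogen, sulfur.
That vertex is x1 = 1.053, x2 = 1, x3 = 1.774, x4 = 1.957.
Cost = 0.39·1.053 + 0.04·1 + 0.19·1.774 + 0.29·1.957 = 1.3553.

$1.36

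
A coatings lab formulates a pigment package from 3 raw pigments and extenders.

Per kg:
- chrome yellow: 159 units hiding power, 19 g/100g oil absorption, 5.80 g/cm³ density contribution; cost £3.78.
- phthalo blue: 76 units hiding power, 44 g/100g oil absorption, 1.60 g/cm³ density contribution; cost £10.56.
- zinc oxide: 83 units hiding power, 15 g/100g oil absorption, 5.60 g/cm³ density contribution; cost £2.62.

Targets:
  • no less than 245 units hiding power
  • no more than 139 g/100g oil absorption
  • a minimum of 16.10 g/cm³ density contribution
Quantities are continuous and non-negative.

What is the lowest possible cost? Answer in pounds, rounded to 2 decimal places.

£7.63

Let x1 = kg of chrome yellow, x2 = kg of phthalo blue, x3 = kg of zinc oxide.
Minimize 3.78x1 + 10.56x2 + 2.62x3 s.t.:
  159x1 + 76x2 + 83x3 ≥ 245   (hiding power)
  19x1 + 44x2 + 15x3 ≤ 139   (oil absorption)
  5.8x1 + 1.6x2 + 5.6x3 ≥ 16.1   (density contribution)
  x1, x2, x3 ≥ 0.
The cheapest feasible vertex uses only chrome yellow, zinc oxide; phthalo blue is not used. Binding constraints: hiding power and density contribution.
Solving gives x1 = 0.08729, x3 = 2.785.
Cost = 3.78·0.08729 + 2.62·2.785 = 7.6267.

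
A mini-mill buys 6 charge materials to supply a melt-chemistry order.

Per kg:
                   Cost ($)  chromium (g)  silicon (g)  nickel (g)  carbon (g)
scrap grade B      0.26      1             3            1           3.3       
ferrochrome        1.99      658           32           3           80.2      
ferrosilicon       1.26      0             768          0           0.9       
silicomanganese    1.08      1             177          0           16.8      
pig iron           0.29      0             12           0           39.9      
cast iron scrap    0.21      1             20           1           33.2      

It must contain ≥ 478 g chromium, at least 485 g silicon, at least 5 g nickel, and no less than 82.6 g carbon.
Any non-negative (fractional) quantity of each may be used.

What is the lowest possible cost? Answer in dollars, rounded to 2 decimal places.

Let x1 = kg of scrap grade B, x2 = kg of ferrochrome, x3 = kg of ferrosilicon, x4 = kg of silicomanganese, x5 = kg of pig iron, x6 = kg of cast iron scrap.
Minimize 0.26x1 + 1.99x2 + 1.26x3 + 1.08x4 + 0.29x5 + 0.21x6 subject to:
  1x1 + 658x2 + 1x4 + 1x6 ≥ 478   (chromium)
  3x1 + 32x2 + 768x3 + 177x4 + 12x5 + 20x6 ≥ 485   (silicon)
  1x1 + 3x2 + 1x6 ≥ 5   (nickel)
  3.3x1 + 80.2x2 + 0.9x3 + 16.8x4 + 39.9x5 + 33.2x6 ≥ 82.6   (carbon)
  x1, x2, x3, x4, x5, x6 ≥ 0.
The minimum-cost mix takes nothing from scrap grade B, silicomanganese, pig iron — only ferrochrome, ferrosilicon, cast iron scrap. There the chromium, silicon, nickel constraints are tight.
So ferrochrome = 0.7221 kg, ferrosilicon = 0.5276 kg, cast iron scrap = 2.834 kg.
Hence cost = 1.99·0.7221 + 1.26·0.5276 + 0.21·2.834 = $2.6969.

$2.70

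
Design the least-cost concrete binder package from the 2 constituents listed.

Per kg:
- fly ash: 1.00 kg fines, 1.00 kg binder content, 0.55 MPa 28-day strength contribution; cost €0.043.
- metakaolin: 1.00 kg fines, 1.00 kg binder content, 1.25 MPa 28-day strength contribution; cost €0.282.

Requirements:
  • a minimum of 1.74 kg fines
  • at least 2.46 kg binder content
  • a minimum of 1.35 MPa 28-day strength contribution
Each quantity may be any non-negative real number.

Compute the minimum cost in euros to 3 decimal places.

€0.106

Let x1 = kg of fly ash, x2 = kg of metakaolin.
min 0.043x1 + 0.282x2 s.t.:
  1x1 + 1x2 ≥ 1.74   (fines)
  1x1 + 1x2 ≥ 2.46   (binder content)
  0.55x1 + 1.25x2 ≥ 1.35   (28-day strength contribution)
  x1, x2 ≥ 0.
The cheapest feasible vertex uses only fly ash; metakaolin is not used. Binding constraint: binder content.
Solving gives x1 = 2.46.
Hence cost = 0.043·2.46 = €0.10578.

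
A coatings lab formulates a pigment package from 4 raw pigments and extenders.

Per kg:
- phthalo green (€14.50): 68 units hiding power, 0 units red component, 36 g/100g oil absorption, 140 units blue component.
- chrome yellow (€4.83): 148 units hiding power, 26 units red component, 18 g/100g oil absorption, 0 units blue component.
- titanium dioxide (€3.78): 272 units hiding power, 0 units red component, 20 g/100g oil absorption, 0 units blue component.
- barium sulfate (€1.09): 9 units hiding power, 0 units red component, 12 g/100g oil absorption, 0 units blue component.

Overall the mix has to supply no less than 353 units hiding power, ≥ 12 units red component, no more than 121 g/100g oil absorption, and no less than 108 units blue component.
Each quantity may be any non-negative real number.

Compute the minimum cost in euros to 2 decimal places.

€16.64

Let x1 = kg of phthalo green, x2 = kg of chrome yellow, x3 = kg of titanium dioxide, x4 = kg of barium sulfate.
Minimize 14.5x1 + 4.83x2 + 3.78x3 + 1.09x4 subject to:
  68x1 + 148x2 + 272x3 + 9x4 ≥ 353   (hiding power)
  26x2 ≥ 12   (red component)
  36x1 + 18x2 + 20x3 + 12x4 ≤ 121   (oil absorption)
  140x1 ≥ 108   (blue component)
  x1, x2, x3, x4 ≥ 0.
The minimum-cost mix takes nothing from barium sulfate — only phthalo green, chrome yellow, titanium dioxide. Binding constraints: hiding power, red component, blue component.
That vertex is x1 = 0.7714, x2 = 0.4615, x3 = 0.8538.
Total cost: 14.5·0.7714 + 4.83·0.4615 + 3.78·0.8538 = 16.6417.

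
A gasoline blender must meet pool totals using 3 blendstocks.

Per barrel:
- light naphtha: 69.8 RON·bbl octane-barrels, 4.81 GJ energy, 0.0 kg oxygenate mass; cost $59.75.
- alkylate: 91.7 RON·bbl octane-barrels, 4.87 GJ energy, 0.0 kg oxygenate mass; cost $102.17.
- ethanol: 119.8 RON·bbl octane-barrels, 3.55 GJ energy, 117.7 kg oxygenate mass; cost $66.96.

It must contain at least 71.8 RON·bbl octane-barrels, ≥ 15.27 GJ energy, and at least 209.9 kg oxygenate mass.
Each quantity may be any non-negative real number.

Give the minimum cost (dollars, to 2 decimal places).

Let x1 = barrels of light naphtha, x2 = barrels of alkylate, x3 = barrels of ethanol.
Minimize 59.75x1 + 102.17x2 + 66.96x3 subject to:
  69.8x1 + 91.7x2 + 119.8x3 ≥ 71.8   (octane-barrels)
  4.81x1 + 4.87x2 + 3.55x3 ≥ 15.27   (energy)
  117.7x3 ≥ 209.9   (oxygenate mass)
  x1, x2, x3 ≥ 0.
The cheapest feasible vertex uses only light naphtha, ethanol; alkylate is not used. There the energy and oxygenate mass constraints are tight.
That vertex is x1 = 1.8584, x3 = 1.7833.
Total cost: 59.75·1.8584 + 66.96·1.7833 = 230.4492.

$230.45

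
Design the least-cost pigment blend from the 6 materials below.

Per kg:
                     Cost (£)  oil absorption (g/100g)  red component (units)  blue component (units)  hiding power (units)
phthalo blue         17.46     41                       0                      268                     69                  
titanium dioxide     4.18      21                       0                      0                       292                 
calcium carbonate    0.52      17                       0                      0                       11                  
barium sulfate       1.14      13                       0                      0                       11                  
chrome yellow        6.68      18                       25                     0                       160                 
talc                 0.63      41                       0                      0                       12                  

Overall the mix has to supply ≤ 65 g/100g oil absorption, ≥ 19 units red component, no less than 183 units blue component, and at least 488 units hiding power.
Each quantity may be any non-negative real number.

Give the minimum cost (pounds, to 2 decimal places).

Treat it as an LP. Let x1 = kg of phthalo blue, x2 = kg of titanium dioxide, x3 = kg of calcium carbonate, x4 = kg of barium sulfate, x5 = kg of chrome yellow, x6 = kg of talc.
Minimize 17.46x1 + 4.18x2 + 0.52x3 + 1.14x4 + 6.68x5 + 0.63x6 s.t.:
  41x1 + 21x2 + 17x3 + 13x4 + 18x5 + 41x6 ≤ 65   (oil absorption)
  25x5 ≥ 19   (red component)
  268x1 ≥ 183   (blue component)
  69x1 + 292x2 + 11x3 + 11x4 + 160x5 + 12x6 ≥ 488   (hiding power)
  x1, x2, x3, x4, x5, x6 ≥ 0.
The optimal basis is {phthalo blue, titanium dioxide, chrome yellow}; calcium carbonate, barium sulfate, talc drop out. There the red component, blue component, hiding power constraints are tight.
Optimal quantities: phthalo blue = 0.6828 kg, titanium dioxide = 1.093 kg, chrome yellow = 0.76 kg.
Total cost: 17.46·0.6828 + 4.18·1.093 + 6.68·0.76 = 21.5672.

£21.57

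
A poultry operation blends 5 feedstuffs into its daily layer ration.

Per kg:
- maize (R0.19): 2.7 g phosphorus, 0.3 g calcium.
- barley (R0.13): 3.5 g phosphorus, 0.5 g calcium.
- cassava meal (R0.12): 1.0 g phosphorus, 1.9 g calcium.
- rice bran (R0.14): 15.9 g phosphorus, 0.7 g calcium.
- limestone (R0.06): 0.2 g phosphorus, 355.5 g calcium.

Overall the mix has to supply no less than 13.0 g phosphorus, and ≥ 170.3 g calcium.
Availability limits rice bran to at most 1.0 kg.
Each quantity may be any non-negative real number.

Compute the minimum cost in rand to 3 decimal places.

Treat it as an LP. Let x1 = kg of maize, x2 = kg of barley, x3 = kg of cassava meal, x4 = kg of rice bran, x5 = kg of limestone.
Minimize 0.19x1 + 0.13x2 + 0.12x3 + 0.14x4 + 0.06x5 s.t.:
  2.7x1 + 3.5x2 + 1x3 + 15.9x4 + 0.2x5 ≥ 13   (phosphorus)
  0.3x1 + 0.5x2 + 1.9x3 + 0.7x4 + 355.5x5 ≥ 170.3   (calcium)
  x4 ≤ 1
  x1, x2, x3, x4, x5 ≥ 0.
The cheapest feasible vertex uses only rice bran, limestone; maize, barley, cassava meal are not used. There the phosphorus and calcium constraints are tight.
Optimal quantities: rice bran = 0.8116 kg, limestone = 0.4774 kg.
Cost = 0.14·0.8116 + 0.06·0.4774 = 0.14227.

R0.142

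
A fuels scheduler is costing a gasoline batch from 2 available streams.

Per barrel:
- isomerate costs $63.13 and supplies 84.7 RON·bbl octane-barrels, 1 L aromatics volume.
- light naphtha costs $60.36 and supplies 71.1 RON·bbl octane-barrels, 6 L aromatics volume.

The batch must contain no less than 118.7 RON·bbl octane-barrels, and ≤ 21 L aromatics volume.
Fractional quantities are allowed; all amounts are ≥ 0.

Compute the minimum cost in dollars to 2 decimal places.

$88.47

Set it up as a linear program. Let x1 = barrels of isomerate, x2 = barrels of light naphtha.
Minimise 63.13x1 + 60.36x2 s.t.:
  84.7x1 + 71.1x2 ≥ 118.7   (octane-barrels)
  1x1 + 6x2 ≤ 21   (aromatics volume)
  x1, x2 ≥ 0.
The minimum-cost mix takes nothing from light naphtha — only isomerate. Binding constraint: octane-barrels.
So isomerate = 1.4014 barrels.
Cost = 63.13·1.4014 = 88.4704.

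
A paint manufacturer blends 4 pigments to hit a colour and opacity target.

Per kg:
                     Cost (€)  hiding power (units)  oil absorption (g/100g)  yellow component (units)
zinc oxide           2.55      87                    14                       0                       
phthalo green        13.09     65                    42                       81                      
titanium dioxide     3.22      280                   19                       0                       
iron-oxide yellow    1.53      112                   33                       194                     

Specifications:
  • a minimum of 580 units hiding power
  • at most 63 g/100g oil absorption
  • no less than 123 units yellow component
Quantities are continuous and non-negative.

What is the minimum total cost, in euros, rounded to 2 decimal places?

€6.82

This is a linear program. Let x1 = kg of zinc oxide, x2 = kg of phthalo green, x3 = kg of titanium dioxide, x4 = kg of iron-oxide yellow.
min 2.55x1 + 13.09x2 + 3.22x3 + 1.53x4 s.t.:
  87x1 + 65x2 + 280x3 + 112x4 ≥ 580   (hiding power)
  14x1 + 42x2 + 19x3 + 33x4 ≤ 63   (oil absorption)
  81x2 + 194x4 ≥ 123   (yellow component)
  x1, x2, x3, x4 ≥ 0.
The cheapest feasible vertex uses only titanium dioxide, iron-oxide yellow; zinc oxide, phthalo green are not used. Binding constraints: hiding power and yellow component.
Solving gives x3 = 1.818, x4 = 0.634.
Total cost: 3.22·1.818 + 1.53·0.634 = 6.8240.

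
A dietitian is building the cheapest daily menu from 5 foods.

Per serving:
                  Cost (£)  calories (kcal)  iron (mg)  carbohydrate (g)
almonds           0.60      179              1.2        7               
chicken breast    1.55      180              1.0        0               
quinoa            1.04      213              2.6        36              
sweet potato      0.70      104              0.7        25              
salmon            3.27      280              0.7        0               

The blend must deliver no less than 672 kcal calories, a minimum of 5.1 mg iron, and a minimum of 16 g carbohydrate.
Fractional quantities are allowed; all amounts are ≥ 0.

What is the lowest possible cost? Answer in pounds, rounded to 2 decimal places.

Let x1 = servings of almonds, x2 = servings of chicken breast, x3 = servings of quinoa, x4 = servings of sweet potato, x5 = servings of salmon.
Minimize 0.6x1 + 1.55x2 + 1.04x3 + 0.7x4 + 3.27x5 with:
  179x1 + 180x2 + 213x3 + 104x4 + 280x5 ≥ 672   (calories)
  1.2x1 + 1x2 + 2.6x3 + 0.7x4 + 0.7x5 ≥ 5.1   (iron)
  7x1 + 36x3 + 25x4 ≥ 16   (carbohydrate)
  x1, x2, x3, x4, x5 ≥ 0.
The optimal basis is {almonds, quinoa}; chicken breast, sweet potato, salmon drop out. The calories and iron requirements are met with equality.
Solving gives x1 = 3.15, x3 = 0.5076.
Objective = 0.6·3.15 + 1.04·0.5076 = 2.4179.

£2.42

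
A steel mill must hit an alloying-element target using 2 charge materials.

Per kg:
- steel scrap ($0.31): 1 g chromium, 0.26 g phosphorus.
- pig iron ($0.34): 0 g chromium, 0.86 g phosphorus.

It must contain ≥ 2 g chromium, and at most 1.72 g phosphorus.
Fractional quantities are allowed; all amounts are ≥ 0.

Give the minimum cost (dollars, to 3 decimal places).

Set it up as a linear program. Let x1 = kg of steel scrap, x2 = kg of pig iron.
Minimise 0.31x1 + 0.34x2 with:
  1x1 ≥ 2   (chromium)
  0.26x1 + 0.86x2 ≤ 1.72   (phosphorus)
  x1, x2 ≥ 0.
The minimum-cost mix takes nothing from pig iron — only steel scrap. There the chromium constraint is tight.
That vertex is x1 = 2.
Hence cost = 0.31·2 = $0.62000.

$0.620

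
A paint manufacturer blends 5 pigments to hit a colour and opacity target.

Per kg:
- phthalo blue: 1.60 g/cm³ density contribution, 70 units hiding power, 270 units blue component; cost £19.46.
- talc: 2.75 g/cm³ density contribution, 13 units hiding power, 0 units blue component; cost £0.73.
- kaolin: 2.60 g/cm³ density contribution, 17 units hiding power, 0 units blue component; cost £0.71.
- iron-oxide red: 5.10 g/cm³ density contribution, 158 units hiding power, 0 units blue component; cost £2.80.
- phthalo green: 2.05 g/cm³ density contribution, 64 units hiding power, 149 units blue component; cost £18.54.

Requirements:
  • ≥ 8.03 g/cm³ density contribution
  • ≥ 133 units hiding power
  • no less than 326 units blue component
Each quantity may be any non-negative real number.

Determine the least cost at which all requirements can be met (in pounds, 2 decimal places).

Let x1 = kg of phthalo blue, x2 = kg of talc, x3 = kg of kaolin, x4 = kg of iron-oxide red, x5 = kg of phthalo green.
Minimise 19.46x1 + 0.73x2 + 0.71x3 + 2.8x4 + 18.54x5 with:
  1.6x1 + 2.75x2 + 2.6x3 + 5.1x4 + 2.05x5 ≥ 8.03   (density contribution)
  70x1 + 13x2 + 17x3 + 158x4 + 64x5 ≥ 133   (hiding power)
  270x1 + 149x5 ≥ 326   (blue component)
  x1, x2, x3, x4, x5 ≥ 0.
The optimal basis is {phthalo blue, kaolin, iron-oxide red}; talc, phthalo green drop out. The density contribution, hiding power, blue component requirements are met with equality.
That vertex is x1 = 1.2074, x3 = 2.21, x4 = 0.069063.
Hence cost = 19.46·1.2074 + 0.71·2.21 + 2.8·0.069063 = £25.2585.

£25.26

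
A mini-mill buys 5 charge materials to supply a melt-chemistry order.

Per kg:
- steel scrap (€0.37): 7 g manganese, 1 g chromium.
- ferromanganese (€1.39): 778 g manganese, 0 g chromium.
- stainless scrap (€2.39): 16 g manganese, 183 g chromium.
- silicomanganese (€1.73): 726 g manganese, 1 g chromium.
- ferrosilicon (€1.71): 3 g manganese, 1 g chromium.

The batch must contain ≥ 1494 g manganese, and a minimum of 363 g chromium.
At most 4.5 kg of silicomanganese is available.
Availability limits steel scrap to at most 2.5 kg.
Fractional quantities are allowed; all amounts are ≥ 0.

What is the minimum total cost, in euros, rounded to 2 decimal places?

€7.35

Let x1 = kg of steel scrap, x2 = kg of ferromanganese, x3 = kg of stainless scrap, x4 = kg of silicomanganese, x5 = kg of ferrosilicon.
min 0.37x1 + 1.39x2 + 2.39x3 + 1.73x4 + 1.71x5 subject to:
  7x1 + 778x2 + 16x3 + 726x4 + 3x5 ≥ 1494   (manganese)
  1x1 + 183x3 + 1x4 + 1x5 ≥ 363   (chromium)
  x4 ≤ 4.5
  x1 ≤ 2.5
  x1, x2, x3, x4, x5 ≥ 0.
The optimal basis is {ferromanganese, stainless scrap}; steel scrap, silicomanganese, ferrosilicon drop out. The manganese and chromium requirements are met with equality.
Solving gives x2 = 1.88, x3 = 1.984.
Cost = 1.39·1.88 + 2.39·1.984 = 7.35496.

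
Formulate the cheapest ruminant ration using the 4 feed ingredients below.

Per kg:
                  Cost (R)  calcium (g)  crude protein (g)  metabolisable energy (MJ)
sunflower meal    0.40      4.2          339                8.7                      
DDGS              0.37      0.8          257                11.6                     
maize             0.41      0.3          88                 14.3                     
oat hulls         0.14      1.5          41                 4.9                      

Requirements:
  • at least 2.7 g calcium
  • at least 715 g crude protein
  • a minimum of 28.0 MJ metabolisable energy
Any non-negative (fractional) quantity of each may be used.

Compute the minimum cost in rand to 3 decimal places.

Treat it as an LP. Let x1 = kg of sunflower meal, x2 = kg of DDGS, x3 = kg of maize, x4 = kg of oat hulls.
Minimize 0.4x1 + 0.37x2 + 0.41x3 + 0.14x4 with:
  4.2x1 + 0.8x2 + 0.3x3 + 1.5x4 ≥ 2.7   (calcium)
  339x1 + 257x2 + 88x3 + 41x4 ≥ 715   (crude protein)
  8.7x1 + 11.6x2 + 14.3x3 + 4.9x4 ≥ 28   (metabolisable energy)
  x1, x2, x3, x4 ≥ 0.
The minimum-cost mix takes nothing from maize, oat hulls — only sunflower meal, DDGS. There the crude protein and metabolisable energy constraints are tight.
Optimal quantities: sunflower meal = 0.6472 kg, DDGS = 1.928 kg.
Cost = 0.4·0.6472 + 0.37·1.928 = 0.97224.

R0.972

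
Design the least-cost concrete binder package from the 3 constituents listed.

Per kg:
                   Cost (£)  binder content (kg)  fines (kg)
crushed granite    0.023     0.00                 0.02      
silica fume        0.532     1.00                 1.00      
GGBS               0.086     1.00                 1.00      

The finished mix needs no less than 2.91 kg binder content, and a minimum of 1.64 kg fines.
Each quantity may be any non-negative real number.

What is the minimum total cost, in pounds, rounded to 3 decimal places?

£0.250

Let x1 = kg of crushed granite, x2 = kg of silica fume, x3 = kg of GGBS.
min 0.023x1 + 0.532x2 + 0.086x3 s.t.:
  1x2 + 1x3 ≥ 2.91   (binder content)
  0.02x1 + 1x2 + 1x3 ≥ 1.64   (fines)
  x1, x2, x3 ≥ 0.
The optimal basis is {GGBS}; crushed granite, silica fume drop out. Binding constraint: binder content.
That vertex is x3 = 2.91.
Hence cost = 0.086·2.91 = £0.25026.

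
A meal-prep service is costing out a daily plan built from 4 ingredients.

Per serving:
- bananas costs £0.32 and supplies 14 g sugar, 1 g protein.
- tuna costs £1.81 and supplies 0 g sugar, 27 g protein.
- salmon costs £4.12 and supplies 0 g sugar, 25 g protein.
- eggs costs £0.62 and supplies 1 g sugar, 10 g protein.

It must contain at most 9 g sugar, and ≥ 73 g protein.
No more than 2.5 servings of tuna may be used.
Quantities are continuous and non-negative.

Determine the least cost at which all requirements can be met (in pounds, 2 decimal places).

Set it up as a linear program. Let x1 = servings of bananas, x2 = servings of tuna, x3 = servings of salmon, x4 = servings of eggs.
Minimise 0.32x1 + 1.81x2 + 4.12x3 + 0.62x4 s.t.:
  14x1 + 1x4 ≤ 9   (sugar)
  1x1 + 27x2 + 25x3 + 10x4 ≥ 73   (protein)
  x2 ≤ 2.5
  x1, x2, x3, x4 ≥ 0.
The cheapest feasible vertex uses only eggs; bananas, tuna, salmon are not used. The protein requirement is met with equality.
That vertex is x4 = 7.3.
Objective = 0.62·7.3 = 4.5260.

£4.53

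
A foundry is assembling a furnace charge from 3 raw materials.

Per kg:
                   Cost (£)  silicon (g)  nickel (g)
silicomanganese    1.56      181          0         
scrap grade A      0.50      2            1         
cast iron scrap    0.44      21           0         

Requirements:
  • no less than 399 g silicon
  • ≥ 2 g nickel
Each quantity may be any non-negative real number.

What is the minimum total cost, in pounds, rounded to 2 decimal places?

£4.40

Let x1 = kg of silicomanganese, x2 = kg of scrap grade A, x3 = kg of cast iron scrap.
Minimise 1.56x1 + 0.5x2 + 0.44x3 with:
  181x1 + 2x2 + 21x3 ≥ 399   (silicon)
  1x2 ≥ 2   (nickel)
  x1, x2, x3 ≥ 0.
At the optimum only silicomanganese, scrap grade A are positive (cast iron scrap = 0). There the silicon and nickel constraints are tight.
So silicomanganese = 2.182 kg, scrap grade A = 2 kg.
Objective = 1.56·2.182 + 0.5·2 = 4.4039.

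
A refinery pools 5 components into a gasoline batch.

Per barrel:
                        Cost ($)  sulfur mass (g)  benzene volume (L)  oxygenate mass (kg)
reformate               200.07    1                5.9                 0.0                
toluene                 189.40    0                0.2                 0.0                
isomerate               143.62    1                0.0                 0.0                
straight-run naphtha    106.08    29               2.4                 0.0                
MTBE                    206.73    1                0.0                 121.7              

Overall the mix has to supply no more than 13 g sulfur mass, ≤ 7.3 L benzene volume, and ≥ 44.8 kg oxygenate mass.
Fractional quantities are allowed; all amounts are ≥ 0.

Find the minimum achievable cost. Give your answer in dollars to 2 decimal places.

Let x1 = barrels of reformate, x2 = barrels of toluene, x3 = barrels of isomerate, x4 = barrels of straight-run naphtha, x5 = barrels of MTBE.
Minimise 200.07x1 + 189.4x2 + 143.62x3 + 106.08x4 + 206.73x5 subject to:
  1x1 + 1x3 + 29x4 + 1x5 ≤ 13   (sulfur mass)
  5.9x1 + 0.2x2 + 2.4x4 ≤ 7.3   (benzene volume)
  121.7x5 ≥ 44.8   (oxygenate mass)
  x1, x2, x3, x4, x5 ≥ 0.
The minimum-cost mix takes nothing from reformate, toluene, isomerate, straight-run naphtha — only MTBE. There the oxygenate mass constraint is tight.
That vertex is x5 = 0.3681.
Cost = 206.73·0.3681 = 76.0973.

$76.10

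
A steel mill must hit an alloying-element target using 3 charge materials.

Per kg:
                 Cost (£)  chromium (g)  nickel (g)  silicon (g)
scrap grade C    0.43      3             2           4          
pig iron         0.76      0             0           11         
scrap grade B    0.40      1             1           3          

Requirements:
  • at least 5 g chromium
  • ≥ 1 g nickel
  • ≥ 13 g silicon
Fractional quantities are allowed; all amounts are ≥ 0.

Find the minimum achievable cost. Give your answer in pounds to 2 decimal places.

Let x1 = kg of scrap grade C, x2 = kg of pig iron, x3 = kg of scrap grade B.
Minimise 0.43x1 + 0.76x2 + 0.4x3 s.t.:
  3x1 + 1x3 ≥ 5   (chromium)
  2x1 + 1x3 ≥ 1   (nickel)
  4x1 + 11x2 + 3x3 ≥ 13   (silicon)
  x1, x2, x3 ≥ 0.
The cheapest feasible vertex uses only scrap grade C, pig iron; scrap grade B is not used. The chromium and silicon requirements are met with equality.
Solving gives x1 = 1.667, x2 = 0.5758.
Hence cost = 0.43·1.667 + 0.76·0.5758 = £1.1544.

£1.15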